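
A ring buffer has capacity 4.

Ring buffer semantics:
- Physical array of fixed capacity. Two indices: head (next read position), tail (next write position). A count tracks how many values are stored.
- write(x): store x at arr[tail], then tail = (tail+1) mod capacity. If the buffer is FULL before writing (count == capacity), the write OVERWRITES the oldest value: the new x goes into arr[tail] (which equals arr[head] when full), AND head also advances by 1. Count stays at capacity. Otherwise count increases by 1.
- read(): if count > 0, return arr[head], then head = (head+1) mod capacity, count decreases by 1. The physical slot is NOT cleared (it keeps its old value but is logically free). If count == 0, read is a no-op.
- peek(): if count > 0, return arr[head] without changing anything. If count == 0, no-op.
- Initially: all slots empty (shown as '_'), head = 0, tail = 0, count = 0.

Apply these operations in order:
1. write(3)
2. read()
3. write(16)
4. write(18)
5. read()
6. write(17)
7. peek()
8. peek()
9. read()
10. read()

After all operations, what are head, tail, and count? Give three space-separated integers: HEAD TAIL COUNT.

Answer: 0 0 0

Derivation:
After op 1 (write(3)): arr=[3 _ _ _] head=0 tail=1 count=1
After op 2 (read()): arr=[3 _ _ _] head=1 tail=1 count=0
After op 3 (write(16)): arr=[3 16 _ _] head=1 tail=2 count=1
After op 4 (write(18)): arr=[3 16 18 _] head=1 tail=3 count=2
After op 5 (read()): arr=[3 16 18 _] head=2 tail=3 count=1
After op 6 (write(17)): arr=[3 16 18 17] head=2 tail=0 count=2
After op 7 (peek()): arr=[3 16 18 17] head=2 tail=0 count=2
After op 8 (peek()): arr=[3 16 18 17] head=2 tail=0 count=2
After op 9 (read()): arr=[3 16 18 17] head=3 tail=0 count=1
After op 10 (read()): arr=[3 16 18 17] head=0 tail=0 count=0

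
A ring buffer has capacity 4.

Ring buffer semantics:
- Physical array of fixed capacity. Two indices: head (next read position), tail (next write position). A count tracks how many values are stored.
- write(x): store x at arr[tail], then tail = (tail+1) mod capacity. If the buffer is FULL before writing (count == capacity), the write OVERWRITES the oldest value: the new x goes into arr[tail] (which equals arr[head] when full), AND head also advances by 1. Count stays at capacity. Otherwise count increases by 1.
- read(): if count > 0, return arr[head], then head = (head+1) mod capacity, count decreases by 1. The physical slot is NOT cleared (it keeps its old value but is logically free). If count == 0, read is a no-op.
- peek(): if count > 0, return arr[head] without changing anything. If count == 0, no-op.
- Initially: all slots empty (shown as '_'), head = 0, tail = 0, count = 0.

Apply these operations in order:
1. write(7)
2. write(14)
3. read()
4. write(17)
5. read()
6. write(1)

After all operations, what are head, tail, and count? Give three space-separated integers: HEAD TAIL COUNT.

Answer: 2 0 2

Derivation:
After op 1 (write(7)): arr=[7 _ _ _] head=0 tail=1 count=1
After op 2 (write(14)): arr=[7 14 _ _] head=0 tail=2 count=2
After op 3 (read()): arr=[7 14 _ _] head=1 tail=2 count=1
After op 4 (write(17)): arr=[7 14 17 _] head=1 tail=3 count=2
After op 5 (read()): arr=[7 14 17 _] head=2 tail=3 count=1
After op 6 (write(1)): arr=[7 14 17 1] head=2 tail=0 count=2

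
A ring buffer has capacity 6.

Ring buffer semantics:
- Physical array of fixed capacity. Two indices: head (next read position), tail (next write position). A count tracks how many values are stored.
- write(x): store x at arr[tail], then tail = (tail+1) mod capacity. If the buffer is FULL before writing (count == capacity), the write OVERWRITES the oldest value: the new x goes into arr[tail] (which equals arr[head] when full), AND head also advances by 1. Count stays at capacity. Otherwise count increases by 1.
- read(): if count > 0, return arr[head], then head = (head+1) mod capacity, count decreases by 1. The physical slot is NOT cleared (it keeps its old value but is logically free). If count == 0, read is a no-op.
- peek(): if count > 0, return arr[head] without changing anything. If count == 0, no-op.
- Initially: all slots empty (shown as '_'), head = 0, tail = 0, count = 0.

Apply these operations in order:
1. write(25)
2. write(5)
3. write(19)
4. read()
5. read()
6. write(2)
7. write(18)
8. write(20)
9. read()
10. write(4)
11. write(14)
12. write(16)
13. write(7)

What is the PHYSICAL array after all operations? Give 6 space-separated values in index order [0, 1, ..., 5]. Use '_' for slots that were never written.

After op 1 (write(25)): arr=[25 _ _ _ _ _] head=0 tail=1 count=1
After op 2 (write(5)): arr=[25 5 _ _ _ _] head=0 tail=2 count=2
After op 3 (write(19)): arr=[25 5 19 _ _ _] head=0 tail=3 count=3
After op 4 (read()): arr=[25 5 19 _ _ _] head=1 tail=3 count=2
After op 5 (read()): arr=[25 5 19 _ _ _] head=2 tail=3 count=1
After op 6 (write(2)): arr=[25 5 19 2 _ _] head=2 tail=4 count=2
After op 7 (write(18)): arr=[25 5 19 2 18 _] head=2 tail=5 count=3
After op 8 (write(20)): arr=[25 5 19 2 18 20] head=2 tail=0 count=4
After op 9 (read()): arr=[25 5 19 2 18 20] head=3 tail=0 count=3
After op 10 (write(4)): arr=[4 5 19 2 18 20] head=3 tail=1 count=4
After op 11 (write(14)): arr=[4 14 19 2 18 20] head=3 tail=2 count=5
After op 12 (write(16)): arr=[4 14 16 2 18 20] head=3 tail=3 count=6
After op 13 (write(7)): arr=[4 14 16 7 18 20] head=4 tail=4 count=6

Answer: 4 14 16 7 18 20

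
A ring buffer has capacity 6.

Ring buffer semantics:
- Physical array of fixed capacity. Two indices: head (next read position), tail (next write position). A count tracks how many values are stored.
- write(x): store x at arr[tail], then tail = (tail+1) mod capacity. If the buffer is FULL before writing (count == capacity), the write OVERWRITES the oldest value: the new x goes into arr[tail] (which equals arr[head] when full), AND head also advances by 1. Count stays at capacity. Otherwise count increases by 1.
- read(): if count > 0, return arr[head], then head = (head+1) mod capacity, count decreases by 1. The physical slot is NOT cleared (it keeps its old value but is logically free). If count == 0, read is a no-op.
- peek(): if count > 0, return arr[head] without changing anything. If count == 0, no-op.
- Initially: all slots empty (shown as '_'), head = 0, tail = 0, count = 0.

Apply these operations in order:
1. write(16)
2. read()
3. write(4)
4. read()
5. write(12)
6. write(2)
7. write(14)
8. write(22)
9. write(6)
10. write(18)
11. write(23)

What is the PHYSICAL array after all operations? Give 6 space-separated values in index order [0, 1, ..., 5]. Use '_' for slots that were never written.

After op 1 (write(16)): arr=[16 _ _ _ _ _] head=0 tail=1 count=1
After op 2 (read()): arr=[16 _ _ _ _ _] head=1 tail=1 count=0
After op 3 (write(4)): arr=[16 4 _ _ _ _] head=1 tail=2 count=1
After op 4 (read()): arr=[16 4 _ _ _ _] head=2 tail=2 count=0
After op 5 (write(12)): arr=[16 4 12 _ _ _] head=2 tail=3 count=1
After op 6 (write(2)): arr=[16 4 12 2 _ _] head=2 tail=4 count=2
After op 7 (write(14)): arr=[16 4 12 2 14 _] head=2 tail=5 count=3
After op 8 (write(22)): arr=[16 4 12 2 14 22] head=2 tail=0 count=4
After op 9 (write(6)): arr=[6 4 12 2 14 22] head=2 tail=1 count=5
After op 10 (write(18)): arr=[6 18 12 2 14 22] head=2 tail=2 count=6
After op 11 (write(23)): arr=[6 18 23 2 14 22] head=3 tail=3 count=6

Answer: 6 18 23 2 14 22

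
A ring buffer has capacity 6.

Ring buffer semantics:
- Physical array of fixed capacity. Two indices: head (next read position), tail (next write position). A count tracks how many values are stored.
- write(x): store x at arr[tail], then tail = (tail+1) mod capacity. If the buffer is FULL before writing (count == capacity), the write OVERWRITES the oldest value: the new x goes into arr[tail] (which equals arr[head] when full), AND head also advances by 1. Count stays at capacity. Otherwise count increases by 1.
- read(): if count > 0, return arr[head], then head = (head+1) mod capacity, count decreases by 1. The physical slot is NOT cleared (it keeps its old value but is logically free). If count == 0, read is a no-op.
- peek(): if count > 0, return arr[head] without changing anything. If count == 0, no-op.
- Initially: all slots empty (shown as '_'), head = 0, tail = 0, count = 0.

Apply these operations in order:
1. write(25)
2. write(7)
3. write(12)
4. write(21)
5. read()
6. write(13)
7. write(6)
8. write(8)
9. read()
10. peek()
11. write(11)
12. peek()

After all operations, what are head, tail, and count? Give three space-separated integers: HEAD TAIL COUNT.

Answer: 2 2 6

Derivation:
After op 1 (write(25)): arr=[25 _ _ _ _ _] head=0 tail=1 count=1
After op 2 (write(7)): arr=[25 7 _ _ _ _] head=0 tail=2 count=2
After op 3 (write(12)): arr=[25 7 12 _ _ _] head=0 tail=3 count=3
After op 4 (write(21)): arr=[25 7 12 21 _ _] head=0 tail=4 count=4
After op 5 (read()): arr=[25 7 12 21 _ _] head=1 tail=4 count=3
After op 6 (write(13)): arr=[25 7 12 21 13 _] head=1 tail=5 count=4
After op 7 (write(6)): arr=[25 7 12 21 13 6] head=1 tail=0 count=5
After op 8 (write(8)): arr=[8 7 12 21 13 6] head=1 tail=1 count=6
After op 9 (read()): arr=[8 7 12 21 13 6] head=2 tail=1 count=5
After op 10 (peek()): arr=[8 7 12 21 13 6] head=2 tail=1 count=5
After op 11 (write(11)): arr=[8 11 12 21 13 6] head=2 tail=2 count=6
After op 12 (peek()): arr=[8 11 12 21 13 6] head=2 tail=2 count=6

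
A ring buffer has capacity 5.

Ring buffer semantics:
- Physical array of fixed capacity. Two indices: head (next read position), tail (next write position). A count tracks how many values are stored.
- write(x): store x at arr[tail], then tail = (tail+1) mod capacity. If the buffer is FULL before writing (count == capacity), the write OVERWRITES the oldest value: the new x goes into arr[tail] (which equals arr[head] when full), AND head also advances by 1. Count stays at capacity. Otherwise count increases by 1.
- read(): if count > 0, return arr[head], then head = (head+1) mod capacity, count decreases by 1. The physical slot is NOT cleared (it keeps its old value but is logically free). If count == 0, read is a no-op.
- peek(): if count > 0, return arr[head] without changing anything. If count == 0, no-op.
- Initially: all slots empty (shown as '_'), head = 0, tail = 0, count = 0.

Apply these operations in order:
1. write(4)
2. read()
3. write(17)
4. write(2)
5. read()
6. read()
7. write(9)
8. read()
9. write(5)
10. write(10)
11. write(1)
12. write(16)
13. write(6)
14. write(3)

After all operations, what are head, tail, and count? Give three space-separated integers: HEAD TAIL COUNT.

Answer: 0 0 5

Derivation:
After op 1 (write(4)): arr=[4 _ _ _ _] head=0 tail=1 count=1
After op 2 (read()): arr=[4 _ _ _ _] head=1 tail=1 count=0
After op 3 (write(17)): arr=[4 17 _ _ _] head=1 tail=2 count=1
After op 4 (write(2)): arr=[4 17 2 _ _] head=1 tail=3 count=2
After op 5 (read()): arr=[4 17 2 _ _] head=2 tail=3 count=1
After op 6 (read()): arr=[4 17 2 _ _] head=3 tail=3 count=0
After op 7 (write(9)): arr=[4 17 2 9 _] head=3 tail=4 count=1
After op 8 (read()): arr=[4 17 2 9 _] head=4 tail=4 count=0
After op 9 (write(5)): arr=[4 17 2 9 5] head=4 tail=0 count=1
After op 10 (write(10)): arr=[10 17 2 9 5] head=4 tail=1 count=2
After op 11 (write(1)): arr=[10 1 2 9 5] head=4 tail=2 count=3
After op 12 (write(16)): arr=[10 1 16 9 5] head=4 tail=3 count=4
After op 13 (write(6)): arr=[10 1 16 6 5] head=4 tail=4 count=5
After op 14 (write(3)): arr=[10 1 16 6 3] head=0 tail=0 count=5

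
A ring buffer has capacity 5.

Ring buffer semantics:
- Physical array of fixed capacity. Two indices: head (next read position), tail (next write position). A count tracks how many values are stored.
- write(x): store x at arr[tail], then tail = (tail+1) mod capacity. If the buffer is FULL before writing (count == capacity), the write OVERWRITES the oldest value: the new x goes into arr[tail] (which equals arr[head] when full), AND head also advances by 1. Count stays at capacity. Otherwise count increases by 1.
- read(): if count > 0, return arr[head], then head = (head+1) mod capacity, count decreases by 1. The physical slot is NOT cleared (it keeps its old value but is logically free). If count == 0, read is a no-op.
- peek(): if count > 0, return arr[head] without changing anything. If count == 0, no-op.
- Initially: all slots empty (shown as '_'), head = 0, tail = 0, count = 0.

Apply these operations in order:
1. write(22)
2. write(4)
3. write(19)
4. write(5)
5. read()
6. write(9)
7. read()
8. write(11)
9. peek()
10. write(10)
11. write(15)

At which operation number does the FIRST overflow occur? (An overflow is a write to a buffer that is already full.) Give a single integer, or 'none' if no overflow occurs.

Answer: 11

Derivation:
After op 1 (write(22)): arr=[22 _ _ _ _] head=0 tail=1 count=1
After op 2 (write(4)): arr=[22 4 _ _ _] head=0 tail=2 count=2
After op 3 (write(19)): arr=[22 4 19 _ _] head=0 tail=3 count=3
After op 4 (write(5)): arr=[22 4 19 5 _] head=0 tail=4 count=4
After op 5 (read()): arr=[22 4 19 5 _] head=1 tail=4 count=3
After op 6 (write(9)): arr=[22 4 19 5 9] head=1 tail=0 count=4
After op 7 (read()): arr=[22 4 19 5 9] head=2 tail=0 count=3
After op 8 (write(11)): arr=[11 4 19 5 9] head=2 tail=1 count=4
After op 9 (peek()): arr=[11 4 19 5 9] head=2 tail=1 count=4
After op 10 (write(10)): arr=[11 10 19 5 9] head=2 tail=2 count=5
After op 11 (write(15)): arr=[11 10 15 5 9] head=3 tail=3 count=5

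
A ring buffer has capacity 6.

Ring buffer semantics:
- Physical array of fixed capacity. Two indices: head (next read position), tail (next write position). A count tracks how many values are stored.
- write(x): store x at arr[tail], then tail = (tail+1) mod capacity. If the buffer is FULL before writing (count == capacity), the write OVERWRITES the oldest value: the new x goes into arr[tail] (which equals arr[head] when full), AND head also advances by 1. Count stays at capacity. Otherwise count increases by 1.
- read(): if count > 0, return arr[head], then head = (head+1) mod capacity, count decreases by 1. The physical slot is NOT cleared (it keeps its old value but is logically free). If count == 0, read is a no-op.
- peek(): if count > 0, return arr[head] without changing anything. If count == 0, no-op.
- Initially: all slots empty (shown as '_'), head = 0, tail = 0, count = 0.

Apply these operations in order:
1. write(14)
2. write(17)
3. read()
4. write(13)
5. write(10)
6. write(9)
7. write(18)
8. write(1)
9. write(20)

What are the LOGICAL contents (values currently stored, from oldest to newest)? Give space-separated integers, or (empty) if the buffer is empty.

After op 1 (write(14)): arr=[14 _ _ _ _ _] head=0 tail=1 count=1
After op 2 (write(17)): arr=[14 17 _ _ _ _] head=0 tail=2 count=2
After op 3 (read()): arr=[14 17 _ _ _ _] head=1 tail=2 count=1
After op 4 (write(13)): arr=[14 17 13 _ _ _] head=1 tail=3 count=2
After op 5 (write(10)): arr=[14 17 13 10 _ _] head=1 tail=4 count=3
After op 6 (write(9)): arr=[14 17 13 10 9 _] head=1 tail=5 count=4
After op 7 (write(18)): arr=[14 17 13 10 9 18] head=1 tail=0 count=5
After op 8 (write(1)): arr=[1 17 13 10 9 18] head=1 tail=1 count=6
After op 9 (write(20)): arr=[1 20 13 10 9 18] head=2 tail=2 count=6

Answer: 13 10 9 18 1 20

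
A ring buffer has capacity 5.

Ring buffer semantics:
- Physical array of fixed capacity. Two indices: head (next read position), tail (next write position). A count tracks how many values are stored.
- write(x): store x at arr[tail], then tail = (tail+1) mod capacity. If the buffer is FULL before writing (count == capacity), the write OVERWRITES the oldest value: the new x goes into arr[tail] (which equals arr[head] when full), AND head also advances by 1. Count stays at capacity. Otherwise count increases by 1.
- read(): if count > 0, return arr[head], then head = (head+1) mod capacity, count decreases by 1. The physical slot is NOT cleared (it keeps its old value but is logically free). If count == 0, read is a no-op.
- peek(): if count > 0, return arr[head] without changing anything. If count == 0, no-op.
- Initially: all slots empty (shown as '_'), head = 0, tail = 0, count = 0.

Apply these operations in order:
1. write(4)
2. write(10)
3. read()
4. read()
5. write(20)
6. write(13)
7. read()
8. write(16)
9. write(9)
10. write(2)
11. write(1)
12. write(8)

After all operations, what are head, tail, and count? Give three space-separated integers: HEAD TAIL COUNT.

After op 1 (write(4)): arr=[4 _ _ _ _] head=0 tail=1 count=1
After op 2 (write(10)): arr=[4 10 _ _ _] head=0 tail=2 count=2
After op 3 (read()): arr=[4 10 _ _ _] head=1 tail=2 count=1
After op 4 (read()): arr=[4 10 _ _ _] head=2 tail=2 count=0
After op 5 (write(20)): arr=[4 10 20 _ _] head=2 tail=3 count=1
After op 6 (write(13)): arr=[4 10 20 13 _] head=2 tail=4 count=2
After op 7 (read()): arr=[4 10 20 13 _] head=3 tail=4 count=1
After op 8 (write(16)): arr=[4 10 20 13 16] head=3 tail=0 count=2
After op 9 (write(9)): arr=[9 10 20 13 16] head=3 tail=1 count=3
After op 10 (write(2)): arr=[9 2 20 13 16] head=3 tail=2 count=4
After op 11 (write(1)): arr=[9 2 1 13 16] head=3 tail=3 count=5
After op 12 (write(8)): arr=[9 2 1 8 16] head=4 tail=4 count=5

Answer: 4 4 5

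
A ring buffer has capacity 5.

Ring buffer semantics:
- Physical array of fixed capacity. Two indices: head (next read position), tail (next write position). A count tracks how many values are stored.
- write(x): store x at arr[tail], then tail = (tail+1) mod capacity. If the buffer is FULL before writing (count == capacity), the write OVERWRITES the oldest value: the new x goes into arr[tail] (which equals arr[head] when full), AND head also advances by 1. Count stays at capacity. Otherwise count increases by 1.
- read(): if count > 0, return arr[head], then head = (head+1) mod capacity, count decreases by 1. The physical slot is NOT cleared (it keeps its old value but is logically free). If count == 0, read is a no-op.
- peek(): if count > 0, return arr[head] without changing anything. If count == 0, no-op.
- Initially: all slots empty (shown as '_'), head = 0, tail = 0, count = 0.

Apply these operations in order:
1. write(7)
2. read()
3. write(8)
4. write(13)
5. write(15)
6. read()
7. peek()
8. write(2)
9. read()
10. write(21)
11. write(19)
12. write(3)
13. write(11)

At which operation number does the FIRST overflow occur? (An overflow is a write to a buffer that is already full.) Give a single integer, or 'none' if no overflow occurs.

Answer: 13

Derivation:
After op 1 (write(7)): arr=[7 _ _ _ _] head=0 tail=1 count=1
After op 2 (read()): arr=[7 _ _ _ _] head=1 tail=1 count=0
After op 3 (write(8)): arr=[7 8 _ _ _] head=1 tail=2 count=1
After op 4 (write(13)): arr=[7 8 13 _ _] head=1 tail=3 count=2
After op 5 (write(15)): arr=[7 8 13 15 _] head=1 tail=4 count=3
After op 6 (read()): arr=[7 8 13 15 _] head=2 tail=4 count=2
After op 7 (peek()): arr=[7 8 13 15 _] head=2 tail=4 count=2
After op 8 (write(2)): arr=[7 8 13 15 2] head=2 tail=0 count=3
After op 9 (read()): arr=[7 8 13 15 2] head=3 tail=0 count=2
After op 10 (write(21)): arr=[21 8 13 15 2] head=3 tail=1 count=3
After op 11 (write(19)): arr=[21 19 13 15 2] head=3 tail=2 count=4
After op 12 (write(3)): arr=[21 19 3 15 2] head=3 tail=3 count=5
After op 13 (write(11)): arr=[21 19 3 11 2] head=4 tail=4 count=5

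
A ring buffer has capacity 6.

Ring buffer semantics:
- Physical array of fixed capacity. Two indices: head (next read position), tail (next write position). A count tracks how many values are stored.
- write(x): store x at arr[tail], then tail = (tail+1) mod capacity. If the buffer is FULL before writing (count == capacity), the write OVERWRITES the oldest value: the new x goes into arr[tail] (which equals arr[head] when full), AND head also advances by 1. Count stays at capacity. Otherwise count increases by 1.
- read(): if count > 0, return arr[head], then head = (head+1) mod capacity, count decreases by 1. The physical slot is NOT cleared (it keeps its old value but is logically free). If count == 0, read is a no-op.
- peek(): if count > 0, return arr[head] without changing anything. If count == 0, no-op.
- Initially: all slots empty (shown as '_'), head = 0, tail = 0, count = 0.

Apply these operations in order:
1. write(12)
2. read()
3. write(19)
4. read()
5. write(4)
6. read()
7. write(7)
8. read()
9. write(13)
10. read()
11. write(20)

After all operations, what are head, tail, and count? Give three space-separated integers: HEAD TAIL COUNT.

After op 1 (write(12)): arr=[12 _ _ _ _ _] head=0 tail=1 count=1
After op 2 (read()): arr=[12 _ _ _ _ _] head=1 tail=1 count=0
After op 3 (write(19)): arr=[12 19 _ _ _ _] head=1 tail=2 count=1
After op 4 (read()): arr=[12 19 _ _ _ _] head=2 tail=2 count=0
After op 5 (write(4)): arr=[12 19 4 _ _ _] head=2 tail=3 count=1
After op 6 (read()): arr=[12 19 4 _ _ _] head=3 tail=3 count=0
After op 7 (write(7)): arr=[12 19 4 7 _ _] head=3 tail=4 count=1
After op 8 (read()): arr=[12 19 4 7 _ _] head=4 tail=4 count=0
After op 9 (write(13)): arr=[12 19 4 7 13 _] head=4 tail=5 count=1
After op 10 (read()): arr=[12 19 4 7 13 _] head=5 tail=5 count=0
After op 11 (write(20)): arr=[12 19 4 7 13 20] head=5 tail=0 count=1

Answer: 5 0 1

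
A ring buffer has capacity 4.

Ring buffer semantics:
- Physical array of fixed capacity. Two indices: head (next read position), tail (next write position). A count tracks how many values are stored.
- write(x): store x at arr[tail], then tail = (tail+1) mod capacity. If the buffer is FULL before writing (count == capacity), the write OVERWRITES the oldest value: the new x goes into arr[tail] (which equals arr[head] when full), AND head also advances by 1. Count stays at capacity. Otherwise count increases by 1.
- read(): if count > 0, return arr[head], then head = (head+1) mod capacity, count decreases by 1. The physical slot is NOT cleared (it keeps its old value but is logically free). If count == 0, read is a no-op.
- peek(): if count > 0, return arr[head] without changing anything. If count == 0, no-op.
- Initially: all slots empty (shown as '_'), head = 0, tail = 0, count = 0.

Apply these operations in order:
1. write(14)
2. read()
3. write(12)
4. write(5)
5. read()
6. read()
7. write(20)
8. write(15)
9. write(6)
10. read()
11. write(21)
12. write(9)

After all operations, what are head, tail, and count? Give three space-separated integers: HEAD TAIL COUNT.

Answer: 0 0 4

Derivation:
After op 1 (write(14)): arr=[14 _ _ _] head=0 tail=1 count=1
After op 2 (read()): arr=[14 _ _ _] head=1 tail=1 count=0
After op 3 (write(12)): arr=[14 12 _ _] head=1 tail=2 count=1
After op 4 (write(5)): arr=[14 12 5 _] head=1 tail=3 count=2
After op 5 (read()): arr=[14 12 5 _] head=2 tail=3 count=1
After op 6 (read()): arr=[14 12 5 _] head=3 tail=3 count=0
After op 7 (write(20)): arr=[14 12 5 20] head=3 tail=0 count=1
After op 8 (write(15)): arr=[15 12 5 20] head=3 tail=1 count=2
After op 9 (write(6)): arr=[15 6 5 20] head=3 tail=2 count=3
After op 10 (read()): arr=[15 6 5 20] head=0 tail=2 count=2
After op 11 (write(21)): arr=[15 6 21 20] head=0 tail=3 count=3
After op 12 (write(9)): arr=[15 6 21 9] head=0 tail=0 count=4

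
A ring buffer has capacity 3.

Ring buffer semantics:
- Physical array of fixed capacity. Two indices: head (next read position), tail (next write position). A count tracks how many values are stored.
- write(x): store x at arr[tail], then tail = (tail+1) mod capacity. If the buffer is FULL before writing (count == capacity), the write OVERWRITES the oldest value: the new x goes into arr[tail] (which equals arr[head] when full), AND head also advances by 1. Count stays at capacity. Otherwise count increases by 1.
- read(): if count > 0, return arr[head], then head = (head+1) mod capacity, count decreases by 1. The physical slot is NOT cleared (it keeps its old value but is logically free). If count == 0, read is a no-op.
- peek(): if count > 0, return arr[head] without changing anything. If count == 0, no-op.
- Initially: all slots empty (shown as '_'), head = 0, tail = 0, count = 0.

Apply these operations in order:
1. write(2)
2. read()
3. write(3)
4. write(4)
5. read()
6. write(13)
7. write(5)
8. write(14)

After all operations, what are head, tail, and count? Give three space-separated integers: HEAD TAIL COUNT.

Answer: 0 0 3

Derivation:
After op 1 (write(2)): arr=[2 _ _] head=0 tail=1 count=1
After op 2 (read()): arr=[2 _ _] head=1 tail=1 count=0
After op 3 (write(3)): arr=[2 3 _] head=1 tail=2 count=1
After op 4 (write(4)): arr=[2 3 4] head=1 tail=0 count=2
After op 5 (read()): arr=[2 3 4] head=2 tail=0 count=1
After op 6 (write(13)): arr=[13 3 4] head=2 tail=1 count=2
After op 7 (write(5)): arr=[13 5 4] head=2 tail=2 count=3
After op 8 (write(14)): arr=[13 5 14] head=0 tail=0 count=3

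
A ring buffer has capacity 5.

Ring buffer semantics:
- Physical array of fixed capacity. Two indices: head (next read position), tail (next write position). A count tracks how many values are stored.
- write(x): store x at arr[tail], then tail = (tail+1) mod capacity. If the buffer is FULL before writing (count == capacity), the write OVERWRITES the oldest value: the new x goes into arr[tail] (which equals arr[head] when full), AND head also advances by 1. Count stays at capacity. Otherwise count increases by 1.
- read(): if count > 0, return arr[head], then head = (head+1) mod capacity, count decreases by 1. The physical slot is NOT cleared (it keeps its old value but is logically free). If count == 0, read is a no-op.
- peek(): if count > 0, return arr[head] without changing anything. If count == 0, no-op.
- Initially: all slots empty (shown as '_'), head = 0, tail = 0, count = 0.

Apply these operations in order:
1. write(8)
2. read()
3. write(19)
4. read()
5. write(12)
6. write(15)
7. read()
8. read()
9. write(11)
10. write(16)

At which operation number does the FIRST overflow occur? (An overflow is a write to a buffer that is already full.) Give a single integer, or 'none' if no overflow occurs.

After op 1 (write(8)): arr=[8 _ _ _ _] head=0 tail=1 count=1
After op 2 (read()): arr=[8 _ _ _ _] head=1 tail=1 count=0
After op 3 (write(19)): arr=[8 19 _ _ _] head=1 tail=2 count=1
After op 4 (read()): arr=[8 19 _ _ _] head=2 tail=2 count=0
After op 5 (write(12)): arr=[8 19 12 _ _] head=2 tail=3 count=1
After op 6 (write(15)): arr=[8 19 12 15 _] head=2 tail=4 count=2
After op 7 (read()): arr=[8 19 12 15 _] head=3 tail=4 count=1
After op 8 (read()): arr=[8 19 12 15 _] head=4 tail=4 count=0
After op 9 (write(11)): arr=[8 19 12 15 11] head=4 tail=0 count=1
After op 10 (write(16)): arr=[16 19 12 15 11] head=4 tail=1 count=2

Answer: none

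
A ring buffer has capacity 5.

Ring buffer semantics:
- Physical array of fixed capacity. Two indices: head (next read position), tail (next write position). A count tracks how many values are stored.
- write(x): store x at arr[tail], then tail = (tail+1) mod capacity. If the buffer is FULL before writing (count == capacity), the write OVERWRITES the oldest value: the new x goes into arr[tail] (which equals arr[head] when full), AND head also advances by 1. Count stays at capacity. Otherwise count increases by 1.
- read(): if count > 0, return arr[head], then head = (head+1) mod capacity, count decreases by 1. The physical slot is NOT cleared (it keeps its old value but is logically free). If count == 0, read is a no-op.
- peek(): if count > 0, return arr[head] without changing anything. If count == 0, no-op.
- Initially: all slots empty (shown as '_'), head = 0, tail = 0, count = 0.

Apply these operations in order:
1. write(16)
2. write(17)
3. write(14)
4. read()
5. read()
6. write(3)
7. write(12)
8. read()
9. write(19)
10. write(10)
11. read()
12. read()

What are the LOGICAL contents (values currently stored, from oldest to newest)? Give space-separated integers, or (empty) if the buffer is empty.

After op 1 (write(16)): arr=[16 _ _ _ _] head=0 tail=1 count=1
After op 2 (write(17)): arr=[16 17 _ _ _] head=0 tail=2 count=2
After op 3 (write(14)): arr=[16 17 14 _ _] head=0 tail=3 count=3
After op 4 (read()): arr=[16 17 14 _ _] head=1 tail=3 count=2
After op 5 (read()): arr=[16 17 14 _ _] head=2 tail=3 count=1
After op 6 (write(3)): arr=[16 17 14 3 _] head=2 tail=4 count=2
After op 7 (write(12)): arr=[16 17 14 3 12] head=2 tail=0 count=3
After op 8 (read()): arr=[16 17 14 3 12] head=3 tail=0 count=2
After op 9 (write(19)): arr=[19 17 14 3 12] head=3 tail=1 count=3
After op 10 (write(10)): arr=[19 10 14 3 12] head=3 tail=2 count=4
After op 11 (read()): arr=[19 10 14 3 12] head=4 tail=2 count=3
After op 12 (read()): arr=[19 10 14 3 12] head=0 tail=2 count=2

Answer: 19 10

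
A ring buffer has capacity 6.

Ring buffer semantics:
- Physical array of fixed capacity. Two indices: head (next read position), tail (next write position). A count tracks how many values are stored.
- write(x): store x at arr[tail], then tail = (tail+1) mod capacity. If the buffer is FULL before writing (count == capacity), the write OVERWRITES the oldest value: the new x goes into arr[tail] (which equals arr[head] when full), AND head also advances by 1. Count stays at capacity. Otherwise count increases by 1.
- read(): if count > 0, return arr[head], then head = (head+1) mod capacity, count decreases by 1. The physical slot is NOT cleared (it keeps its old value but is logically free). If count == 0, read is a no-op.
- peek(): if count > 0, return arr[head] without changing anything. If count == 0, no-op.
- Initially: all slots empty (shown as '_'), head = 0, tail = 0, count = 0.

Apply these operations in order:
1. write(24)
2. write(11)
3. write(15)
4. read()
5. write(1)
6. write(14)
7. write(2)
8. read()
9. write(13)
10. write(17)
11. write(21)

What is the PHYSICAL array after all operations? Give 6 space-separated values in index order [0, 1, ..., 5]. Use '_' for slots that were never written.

After op 1 (write(24)): arr=[24 _ _ _ _ _] head=0 tail=1 count=1
After op 2 (write(11)): arr=[24 11 _ _ _ _] head=0 tail=2 count=2
After op 3 (write(15)): arr=[24 11 15 _ _ _] head=0 tail=3 count=3
After op 4 (read()): arr=[24 11 15 _ _ _] head=1 tail=3 count=2
After op 5 (write(1)): arr=[24 11 15 1 _ _] head=1 tail=4 count=3
After op 6 (write(14)): arr=[24 11 15 1 14 _] head=1 tail=5 count=4
After op 7 (write(2)): arr=[24 11 15 1 14 2] head=1 tail=0 count=5
After op 8 (read()): arr=[24 11 15 1 14 2] head=2 tail=0 count=4
After op 9 (write(13)): arr=[13 11 15 1 14 2] head=2 tail=1 count=5
After op 10 (write(17)): arr=[13 17 15 1 14 2] head=2 tail=2 count=6
After op 11 (write(21)): arr=[13 17 21 1 14 2] head=3 tail=3 count=6

Answer: 13 17 21 1 14 2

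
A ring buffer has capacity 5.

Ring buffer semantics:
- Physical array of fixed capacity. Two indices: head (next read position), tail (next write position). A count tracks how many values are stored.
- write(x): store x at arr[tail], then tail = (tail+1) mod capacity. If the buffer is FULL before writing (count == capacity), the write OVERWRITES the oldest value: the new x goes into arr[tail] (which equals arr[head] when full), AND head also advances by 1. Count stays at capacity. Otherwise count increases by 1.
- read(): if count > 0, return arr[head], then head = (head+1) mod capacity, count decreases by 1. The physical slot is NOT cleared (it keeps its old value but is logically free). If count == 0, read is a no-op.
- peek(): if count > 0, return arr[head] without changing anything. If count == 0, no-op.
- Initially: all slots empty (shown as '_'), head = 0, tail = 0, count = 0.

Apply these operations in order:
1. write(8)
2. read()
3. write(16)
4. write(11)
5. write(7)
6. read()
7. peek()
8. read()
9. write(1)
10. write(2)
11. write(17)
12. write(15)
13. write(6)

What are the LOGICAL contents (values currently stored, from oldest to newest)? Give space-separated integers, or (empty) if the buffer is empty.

Answer: 1 2 17 15 6

Derivation:
After op 1 (write(8)): arr=[8 _ _ _ _] head=0 tail=1 count=1
After op 2 (read()): arr=[8 _ _ _ _] head=1 tail=1 count=0
After op 3 (write(16)): arr=[8 16 _ _ _] head=1 tail=2 count=1
After op 4 (write(11)): arr=[8 16 11 _ _] head=1 tail=3 count=2
After op 5 (write(7)): arr=[8 16 11 7 _] head=1 tail=4 count=3
After op 6 (read()): arr=[8 16 11 7 _] head=2 tail=4 count=2
After op 7 (peek()): arr=[8 16 11 7 _] head=2 tail=4 count=2
After op 8 (read()): arr=[8 16 11 7 _] head=3 tail=4 count=1
After op 9 (write(1)): arr=[8 16 11 7 1] head=3 tail=0 count=2
After op 10 (write(2)): arr=[2 16 11 7 1] head=3 tail=1 count=3
After op 11 (write(17)): arr=[2 17 11 7 1] head=3 tail=2 count=4
After op 12 (write(15)): arr=[2 17 15 7 1] head=3 tail=3 count=5
After op 13 (write(6)): arr=[2 17 15 6 1] head=4 tail=4 count=5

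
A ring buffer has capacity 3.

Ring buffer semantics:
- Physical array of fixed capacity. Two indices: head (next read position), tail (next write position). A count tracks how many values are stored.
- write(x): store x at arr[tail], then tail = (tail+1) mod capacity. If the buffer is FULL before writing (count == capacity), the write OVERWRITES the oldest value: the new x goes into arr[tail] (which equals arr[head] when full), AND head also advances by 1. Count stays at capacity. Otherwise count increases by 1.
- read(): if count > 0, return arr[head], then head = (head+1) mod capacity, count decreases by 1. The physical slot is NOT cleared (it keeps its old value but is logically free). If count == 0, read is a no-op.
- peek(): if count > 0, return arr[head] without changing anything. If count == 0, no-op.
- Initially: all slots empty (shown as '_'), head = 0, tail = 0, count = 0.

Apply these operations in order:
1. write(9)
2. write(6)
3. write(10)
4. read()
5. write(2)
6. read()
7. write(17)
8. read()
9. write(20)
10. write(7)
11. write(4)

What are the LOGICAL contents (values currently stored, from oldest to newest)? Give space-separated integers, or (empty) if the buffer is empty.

After op 1 (write(9)): arr=[9 _ _] head=0 tail=1 count=1
After op 2 (write(6)): arr=[9 6 _] head=0 tail=2 count=2
After op 3 (write(10)): arr=[9 6 10] head=0 tail=0 count=3
After op 4 (read()): arr=[9 6 10] head=1 tail=0 count=2
After op 5 (write(2)): arr=[2 6 10] head=1 tail=1 count=3
After op 6 (read()): arr=[2 6 10] head=2 tail=1 count=2
After op 7 (write(17)): arr=[2 17 10] head=2 tail=2 count=3
After op 8 (read()): arr=[2 17 10] head=0 tail=2 count=2
After op 9 (write(20)): arr=[2 17 20] head=0 tail=0 count=3
After op 10 (write(7)): arr=[7 17 20] head=1 tail=1 count=3
After op 11 (write(4)): arr=[7 4 20] head=2 tail=2 count=3

Answer: 20 7 4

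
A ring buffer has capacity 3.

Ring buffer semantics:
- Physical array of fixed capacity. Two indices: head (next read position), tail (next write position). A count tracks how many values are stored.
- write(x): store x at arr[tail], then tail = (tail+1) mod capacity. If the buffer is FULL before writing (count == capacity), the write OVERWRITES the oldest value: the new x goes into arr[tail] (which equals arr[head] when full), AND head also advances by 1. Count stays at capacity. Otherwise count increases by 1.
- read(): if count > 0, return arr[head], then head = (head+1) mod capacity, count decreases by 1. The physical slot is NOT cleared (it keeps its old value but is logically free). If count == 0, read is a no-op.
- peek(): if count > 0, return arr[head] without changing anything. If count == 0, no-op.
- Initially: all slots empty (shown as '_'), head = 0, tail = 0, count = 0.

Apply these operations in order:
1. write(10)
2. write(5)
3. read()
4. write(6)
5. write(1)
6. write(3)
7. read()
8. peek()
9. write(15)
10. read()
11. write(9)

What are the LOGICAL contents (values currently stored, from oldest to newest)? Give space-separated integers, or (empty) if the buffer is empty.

After op 1 (write(10)): arr=[10 _ _] head=0 tail=1 count=1
After op 2 (write(5)): arr=[10 5 _] head=0 tail=2 count=2
After op 3 (read()): arr=[10 5 _] head=1 tail=2 count=1
After op 4 (write(6)): arr=[10 5 6] head=1 tail=0 count=2
After op 5 (write(1)): arr=[1 5 6] head=1 tail=1 count=3
After op 6 (write(3)): arr=[1 3 6] head=2 tail=2 count=3
After op 7 (read()): arr=[1 3 6] head=0 tail=2 count=2
After op 8 (peek()): arr=[1 3 6] head=0 tail=2 count=2
After op 9 (write(15)): arr=[1 3 15] head=0 tail=0 count=3
After op 10 (read()): arr=[1 3 15] head=1 tail=0 count=2
After op 11 (write(9)): arr=[9 3 15] head=1 tail=1 count=3

Answer: 3 15 9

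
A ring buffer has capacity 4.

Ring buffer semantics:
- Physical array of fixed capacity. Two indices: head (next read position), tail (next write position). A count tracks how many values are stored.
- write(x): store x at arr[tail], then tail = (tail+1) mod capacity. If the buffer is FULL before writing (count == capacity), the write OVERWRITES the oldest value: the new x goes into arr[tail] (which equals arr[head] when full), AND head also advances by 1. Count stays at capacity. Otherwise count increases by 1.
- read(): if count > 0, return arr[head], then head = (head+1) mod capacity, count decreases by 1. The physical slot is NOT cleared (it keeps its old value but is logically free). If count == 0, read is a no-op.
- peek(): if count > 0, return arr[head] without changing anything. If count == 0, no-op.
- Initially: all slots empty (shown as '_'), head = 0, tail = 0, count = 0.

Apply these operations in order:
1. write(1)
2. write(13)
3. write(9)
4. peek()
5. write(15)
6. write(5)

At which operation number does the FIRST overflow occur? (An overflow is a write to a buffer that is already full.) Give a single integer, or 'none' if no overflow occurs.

After op 1 (write(1)): arr=[1 _ _ _] head=0 tail=1 count=1
After op 2 (write(13)): arr=[1 13 _ _] head=0 tail=2 count=2
After op 3 (write(9)): arr=[1 13 9 _] head=0 tail=3 count=3
After op 4 (peek()): arr=[1 13 9 _] head=0 tail=3 count=3
After op 5 (write(15)): arr=[1 13 9 15] head=0 tail=0 count=4
After op 6 (write(5)): arr=[5 13 9 15] head=1 tail=1 count=4

Answer: 6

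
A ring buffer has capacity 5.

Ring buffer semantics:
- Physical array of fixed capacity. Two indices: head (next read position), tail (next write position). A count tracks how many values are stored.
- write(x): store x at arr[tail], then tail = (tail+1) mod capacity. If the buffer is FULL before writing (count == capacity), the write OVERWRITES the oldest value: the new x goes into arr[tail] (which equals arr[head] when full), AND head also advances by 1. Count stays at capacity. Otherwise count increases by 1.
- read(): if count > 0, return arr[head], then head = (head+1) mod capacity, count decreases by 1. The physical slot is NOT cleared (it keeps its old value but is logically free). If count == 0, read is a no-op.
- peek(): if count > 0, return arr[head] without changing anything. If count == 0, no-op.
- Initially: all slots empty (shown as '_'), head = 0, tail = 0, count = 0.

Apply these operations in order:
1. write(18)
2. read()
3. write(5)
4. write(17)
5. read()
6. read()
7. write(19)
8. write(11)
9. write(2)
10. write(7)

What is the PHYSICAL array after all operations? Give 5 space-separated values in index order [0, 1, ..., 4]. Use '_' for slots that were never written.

After op 1 (write(18)): arr=[18 _ _ _ _] head=0 tail=1 count=1
After op 2 (read()): arr=[18 _ _ _ _] head=1 tail=1 count=0
After op 3 (write(5)): arr=[18 5 _ _ _] head=1 tail=2 count=1
After op 4 (write(17)): arr=[18 5 17 _ _] head=1 tail=3 count=2
After op 5 (read()): arr=[18 5 17 _ _] head=2 tail=3 count=1
After op 6 (read()): arr=[18 5 17 _ _] head=3 tail=3 count=0
After op 7 (write(19)): arr=[18 5 17 19 _] head=3 tail=4 count=1
After op 8 (write(11)): arr=[18 5 17 19 11] head=3 tail=0 count=2
After op 9 (write(2)): arr=[2 5 17 19 11] head=3 tail=1 count=3
After op 10 (write(7)): arr=[2 7 17 19 11] head=3 tail=2 count=4

Answer: 2 7 17 19 11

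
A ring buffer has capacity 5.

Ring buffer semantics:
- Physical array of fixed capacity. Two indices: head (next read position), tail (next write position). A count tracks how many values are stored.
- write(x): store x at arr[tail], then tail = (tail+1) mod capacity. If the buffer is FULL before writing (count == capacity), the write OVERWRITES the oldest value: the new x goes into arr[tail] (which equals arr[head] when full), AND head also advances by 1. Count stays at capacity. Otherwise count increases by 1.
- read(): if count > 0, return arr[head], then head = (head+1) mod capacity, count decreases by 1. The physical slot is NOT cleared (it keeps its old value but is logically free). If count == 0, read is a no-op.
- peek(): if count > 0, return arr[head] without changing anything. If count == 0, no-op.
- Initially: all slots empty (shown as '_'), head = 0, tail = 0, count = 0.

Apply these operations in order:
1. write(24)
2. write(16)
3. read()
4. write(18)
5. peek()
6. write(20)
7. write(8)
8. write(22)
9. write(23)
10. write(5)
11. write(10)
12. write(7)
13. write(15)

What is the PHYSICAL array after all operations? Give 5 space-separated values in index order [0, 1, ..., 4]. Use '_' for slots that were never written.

Answer: 15 23 5 10 7

Derivation:
After op 1 (write(24)): arr=[24 _ _ _ _] head=0 tail=1 count=1
After op 2 (write(16)): arr=[24 16 _ _ _] head=0 tail=2 count=2
After op 3 (read()): arr=[24 16 _ _ _] head=1 tail=2 count=1
After op 4 (write(18)): arr=[24 16 18 _ _] head=1 tail=3 count=2
After op 5 (peek()): arr=[24 16 18 _ _] head=1 tail=3 count=2
After op 6 (write(20)): arr=[24 16 18 20 _] head=1 tail=4 count=3
After op 7 (write(8)): arr=[24 16 18 20 8] head=1 tail=0 count=4
After op 8 (write(22)): arr=[22 16 18 20 8] head=1 tail=1 count=5
After op 9 (write(23)): arr=[22 23 18 20 8] head=2 tail=2 count=5
After op 10 (write(5)): arr=[22 23 5 20 8] head=3 tail=3 count=5
After op 11 (write(10)): arr=[22 23 5 10 8] head=4 tail=4 count=5
After op 12 (write(7)): arr=[22 23 5 10 7] head=0 tail=0 count=5
After op 13 (write(15)): arr=[15 23 5 10 7] head=1 tail=1 count=5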